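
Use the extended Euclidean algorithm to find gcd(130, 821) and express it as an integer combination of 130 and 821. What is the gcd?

Repeated division:
821 = 6*130 + 41
130 = 3*41 + 7
41 = 5*7 + 6
7 = 1*6 + 1
6 = 6*1 + 0
gcd(130, 821) = 1.
Back-substituting:
1 = 7 − 6
1 = −41 + 6·7
1 = 6·130 − 19·41
1 = −19·821 + 120·130
So 1 = (-19)·821 + (120)·130.

1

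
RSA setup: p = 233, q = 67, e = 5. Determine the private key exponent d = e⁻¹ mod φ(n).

6125

φ(n) = (p−1)(q−1) = 232·66 = 15312.
Need d with 5·d ≡ 1 (mod 15312). Apply the extended Euclidean algorithm:
15312 = 3062×5 + 2
5 = 2×2 + 1
2 = 2×1 + 0
Back-substitute:
1 = 5 − 2·2
1 = −2·15312 + 6125·5
So 5·6125 ≡ 1 (mod 15312), hence d = 6125.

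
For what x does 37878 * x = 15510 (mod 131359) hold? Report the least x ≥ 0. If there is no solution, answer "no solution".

46464

First find gcd(37878, 131359):
131359 = 3×37878 + 17725
37878 = 2×17725 + 2428
17725 = 7×2428 + 729
2428 = 3×729 + 241
729 = 3×241 + 6
241 = 40×6 + 1
6 = 6×1 + 0
gcd = 1, so a unique solution mod 131359 exists.
Back-substitute for the Bézout coefficients:
1 = 241 − 40·6
1 = −40·729 + 121·241
1 = 121·2428 − 403·729
1 = −403·17725 + 2942·2428
1 = 2942·37878 − 6287·17725
1 = −6287·131359 + 21803·37878
So 37878·(21803) ≡ 1 (mod 131359), giving 37878⁻¹ ≡ 21803.
x ≡ 37878⁻¹·15510 ≡ 21803·15510 ≡ 46464 (mod 131359).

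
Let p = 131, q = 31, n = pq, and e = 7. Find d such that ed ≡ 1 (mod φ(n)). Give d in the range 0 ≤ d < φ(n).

3343

φ(n) = (p−1)(q−1) = 130·30 = 3900.
Need d with 7·d ≡ 1 (mod 3900). Apply the extended Euclidean algorithm:
3900 = 557*7 + 1
7 = 7*1 + 0
Back-substitute:
1 = 3900 − 557·7
So 7·(-557) ≡ 1 (mod 3900), hence d ≡ -557 ≡ 3343 (mod 3900).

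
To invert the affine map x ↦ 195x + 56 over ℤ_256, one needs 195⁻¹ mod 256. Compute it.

235

Run Euclid on (256, 195):
256 = 1·195 + 61
195 = 3·61 + 12
61 = 5·12 + 1
12 = 12·1 + 0
gcd = 1, so the inverse exists. Back-substitute:
1 = 61 − 5·12
1 = −5·195 + 16·61
1 = 16·256 − 21·195
Hence 195⁻¹ ≡ -21 ≡ 235 (mod 256).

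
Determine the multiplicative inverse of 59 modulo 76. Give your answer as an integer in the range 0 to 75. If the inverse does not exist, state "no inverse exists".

Extended Euclidean algorithm:
76 = 1*59 + 17
59 = 3*17 + 8
17 = 2*8 + 1
8 = 8*1 + 0
Since gcd(59, 76) = 1, back-substitute to write 1 as a combination:
1 = 17 − 2·8
1 = −2·59 + 7·17
1 = 7·76 − 9·59
Thus 59·(-9) ≡ 1 (mod 76); reducing, -9 mod 76 = 67.

67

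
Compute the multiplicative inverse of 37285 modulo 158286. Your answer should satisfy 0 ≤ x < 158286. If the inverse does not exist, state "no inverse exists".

Run Euclid on (158286, 37285):
158286 = 4·37285 + 9146
37285 = 4·9146 + 701
9146 = 13·701 + 33
701 = 21·33 + 8
33 = 4·8 + 1
8 = 8·1 + 0
The gcd is 1. Working backward:
1 = 33 − 4·8
1 = −4·701 + 85·33
1 = 85·9146 − 1109·701
1 = −1109·37285 + 4521·9146
1 = 4521·158286 − 19193·37285
Hence 37285⁻¹ ≡ -19193 ≡ 139093 (mod 158286).

139093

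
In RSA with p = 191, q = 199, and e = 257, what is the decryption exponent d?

φ(n) = (p−1)(q−1) = 190·198 = 37620.
Need d with 257·d ≡ 1 (mod 37620). Apply the extended Euclidean algorithm:
37620 = 146*257 + 98
257 = 2*98 + 61
98 = 1*61 + 37
61 = 1*37 + 24
37 = 1*24 + 13
24 = 1*13 + 11
13 = 1*11 + 2
11 = 5*2 + 1
2 = 2*1 + 0
Back-substitute:
1 = 11 − 5·2
1 = −5·13 + 6·11
1 = 6·24 − 11·13
1 = −11·37 + 17·24
1 = 17·61 − 28·37
1 = −28·98 + 45·61
1 = 45·257 − 118·98
1 = −118·37620 + 17273·257
So 257·17273 ≡ 1 (mod 37620), hence d = 17273.

17273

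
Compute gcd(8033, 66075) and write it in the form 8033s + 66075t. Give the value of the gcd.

Euclidean algorithm:
66075 = 8*8033 + 1811
8033 = 4*1811 + 789
1811 = 2*789 + 233
789 = 3*233 + 90
233 = 2*90 + 53
90 = 1*53 + 37
53 = 1*37 + 16
37 = 2*16 + 5
16 = 3*5 + 1
5 = 5*1 + 0
gcd(8033, 66075) = 1.
Working backward:
1 = 16 − 3·5
1 = −3·37 + 7·16
1 = 7·53 − 10·37
1 = −10·90 + 17·53
1 = 17·233 − 44·90
1 = −44·789 + 149·233
1 = 149·1811 − 342·789
1 = −342·8033 + 1517·1811
1 = 1517·66075 − 12478·8033
So 1 = (1517)·66075 + (-12478)·8033.

1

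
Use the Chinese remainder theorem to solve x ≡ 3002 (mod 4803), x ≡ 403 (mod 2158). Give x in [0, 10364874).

Write x = 3002 + 4803·k. Then 4803·k ≡ 403 − 3002 ≡ 1717 (mod 2158).
Need 4803⁻¹ mod 2158. Extended Euclid on (2158, 487):
2158 = 4·487 + 210
487 = 2·210 + 67
210 = 3·67 + 9
67 = 7·9 + 4
9 = 2·4 + 1
4 = 4·1 + 0
Back-substitute:
1 = 9 − 2·4
1 = −2·67 + 15·9
1 = 15·210 − 47·67
1 = −47·487 + 109·210
1 = 109·2158 − 483·487
4803⁻¹ ≡ 1675 (mod 2158), so k ≡ 1675·1717 ≡ 1519 (mod 2158).
x = 3002 + 4803·1519 = 7298759.

7298759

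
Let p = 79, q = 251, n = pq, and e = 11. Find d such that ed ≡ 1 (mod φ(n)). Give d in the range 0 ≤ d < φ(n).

φ(n) = (p−1)(q−1) = 78·250 = 19500.
Need d with 11·d ≡ 1 (mod 19500). Apply the extended Euclidean algorithm:
19500 = 1772*11 + 8
11 = 1*8 + 3
8 = 2*3 + 2
3 = 1*2 + 1
2 = 2*1 + 0
Back-substitute:
1 = 3 − 2
1 = −8 + 3·3
1 = 3·11 − 4·8
1 = −4·19500 + 7091·11
So 11·7091 ≡ 1 (mod 19500), hence d = 7091.

7091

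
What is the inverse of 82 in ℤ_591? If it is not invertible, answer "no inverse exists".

gcd(591, 82) by repeated division:
591 = 7·82 + 17
82 = 4·17 + 14
17 = 1·14 + 3
14 = 4·3 + 2
3 = 1·2 + 1
2 = 2·1 + 0
The gcd is 1. Working backward:
1 = 3 − 2
1 = −14 + 5·3
1 = 5·17 − 6·14
1 = −6·82 + 29·17
1 = 29·591 − 209·82
So 82·(-209) ≡ 1 (mod 591), and -209 ≡ 382 (mod 591).

382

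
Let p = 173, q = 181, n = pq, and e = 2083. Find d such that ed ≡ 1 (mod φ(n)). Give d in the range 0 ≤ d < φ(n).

φ(n) = (p−1)(q−1) = 172·180 = 30960.
Need d with 2083·d ≡ 1 (mod 30960). Apply the extended Euclidean algorithm:
30960 = 14·2083 + 1798
2083 = 1·1798 + 285
1798 = 6·285 + 88
285 = 3·88 + 21
88 = 4·21 + 4
21 = 5·4 + 1
4 = 4·1 + 0
Back-substitute:
1 = 21 − 5·4
1 = −5·88 + 21·21
1 = 21·285 − 68·88
1 = −68·1798 + 429·285
1 = 429·2083 − 497·1798
1 = −497·30960 + 7387·2083
So 2083·7387 ≡ 1 (mod 30960), hence d = 7387.

7387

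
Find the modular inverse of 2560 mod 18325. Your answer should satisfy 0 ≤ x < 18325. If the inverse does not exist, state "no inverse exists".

no inverse exists

Euclidean algorithm on 18325, 2560:
18325 = 7*2560 + 405
2560 = 6*405 + 130
405 = 3*130 + 15
130 = 8*15 + 10
15 = 1*10 + 5
10 = 2*5 + 0
Since gcd = 5 > 1, 2560 is not a unit mod 18325.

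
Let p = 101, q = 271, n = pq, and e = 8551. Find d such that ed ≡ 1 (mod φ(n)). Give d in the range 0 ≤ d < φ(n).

φ(n) = (p−1)(q−1) = 100·270 = 27000.
Need d with 8551·d ≡ 1 (mod 27000). Apply the extended Euclidean algorithm:
27000 = 3·8551 + 1347
8551 = 6·1347 + 469
1347 = 2·469 + 409
469 = 1·409 + 60
409 = 6·60 + 49
60 = 1·49 + 11
49 = 4·11 + 5
11 = 2·5 + 1
5 = 5·1 + 0
Back-substitute:
1 = 11 − 2·5
1 = −2·49 + 9·11
1 = 9·60 − 11·49
1 = −11·409 + 75·60
1 = 75·469 − 86·409
1 = −86·1347 + 247·469
1 = 247·8551 − 1568·1347
1 = −1568·27000 + 4951·8551
So 8551·4951 ≡ 1 (mod 27000), hence d = 4951.

4951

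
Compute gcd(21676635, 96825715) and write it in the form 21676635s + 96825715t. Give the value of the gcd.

5

Euclidean algorithm:
96825715 = 4×21676635 + 10119175
21676635 = 2×10119175 + 1438285
10119175 = 7×1438285 + 51180
1438285 = 28×51180 + 5245
51180 = 9×5245 + 3975
5245 = 1×3975 + 1270
3975 = 3×1270 + 165
1270 = 7×165 + 115
165 = 1×115 + 50
115 = 2×50 + 15
50 = 3×15 + 5
15 = 3×5 + 0
gcd(21676635, 96825715) = 5.
Express as a combination:
5 = 50 − 3·15
5 = −3·115 + 7·50
5 = 7·165 − 10·115
5 = −10·1270 + 77·165
5 = 77·3975 − 241·1270
5 = −241·5245 + 318·3975
5 = 318·51180 − 3103·5245
5 = −3103·1438285 + 87202·51180
5 = 87202·10119175 − 613517·1438285
5 = −613517·21676635 + 1314236·10119175
5 = 1314236·96825715 − 5870461·21676635
So 5 = (1314236)·96825715 + (-5870461)·21676635.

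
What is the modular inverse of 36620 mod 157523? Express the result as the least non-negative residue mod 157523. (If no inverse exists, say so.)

Run Euclid on (157523, 36620):
157523 = 4×36620 + 11043
36620 = 3×11043 + 3491
11043 = 3×3491 + 570
3491 = 6×570 + 71
570 = 8×71 + 2
71 = 35×2 + 1
2 = 2×1 + 0
The gcd is 1. Working backward:
1 = 71 − 35·2
1 = −35·570 + 281·71
1 = 281·3491 − 1721·570
1 = −1721·11043 + 5444·3491
1 = 5444·36620 − 18053·11043
1 = −18053·157523 + 77656·36620
So 36620·77656 ≡ 1 (mod 157523).

77656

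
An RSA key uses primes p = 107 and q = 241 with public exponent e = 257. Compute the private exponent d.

φ(n) = (p−1)(q−1) = 106·240 = 25440.
Need d with 257·d ≡ 1 (mod 25440). Apply the extended Euclidean algorithm:
25440 = 98·257 + 254
257 = 1·254 + 3
254 = 84·3 + 2
3 = 1·2 + 1
2 = 2·1 + 0
Back-substitute:
1 = 3 − 2
1 = −254 + 85·3
1 = 85·257 − 86·254
1 = −86·25440 + 8513·257
So 257·8513 ≡ 1 (mod 25440), hence d = 8513.

8513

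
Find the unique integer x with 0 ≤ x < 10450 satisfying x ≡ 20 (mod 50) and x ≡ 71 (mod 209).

Write x = 20 + 50·k. Then 50·k ≡ 71 − 20 ≡ 51 (mod 209).
Need 50⁻¹ mod 209. Extended Euclid on (209, 50):
209 = 4·50 + 9
50 = 5·9 + 5
9 = 1·5 + 4
5 = 1·4 + 1
4 = 4·1 + 0
Back-substitute:
1 = 5 − 4
1 = −9 + 2·5
1 = 2·50 − 11·9
1 = −11·209 + 46·50
50⁻¹ ≡ 46 (mod 209), so k ≡ 46·51 ≡ 47 (mod 209).
x = 20 + 50·47 = 2370.

2370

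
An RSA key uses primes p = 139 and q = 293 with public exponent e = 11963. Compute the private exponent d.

35267

φ(n) = (p−1)(q−1) = 138·292 = 40296.
Need d with 11963·d ≡ 1 (mod 40296). Apply the extended Euclidean algorithm:
40296 = 3·11963 + 4407
11963 = 2·4407 + 3149
4407 = 1·3149 + 1258
3149 = 2·1258 + 633
1258 = 1·633 + 625
633 = 1·625 + 8
625 = 78·8 + 1
8 = 8·1 + 0
Back-substitute:
1 = 625 − 78·8
1 = −78·633 + 79·625
1 = 79·1258 − 157·633
1 = −157·3149 + 393·1258
1 = 393·4407 − 550·3149
1 = −550·11963 + 1493·4407
1 = 1493·40296 − 5029·11963
So 11963·(-5029) ≡ 1 (mod 40296), hence d ≡ -5029 ≡ 35267 (mod 40296).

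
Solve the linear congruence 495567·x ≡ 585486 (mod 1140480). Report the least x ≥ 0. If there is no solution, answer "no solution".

64658

First find gcd(495567, 1140480):
1140480 = 2*495567 + 149346
495567 = 3*149346 + 47529
149346 = 3*47529 + 6759
47529 = 7*6759 + 216
6759 = 31*216 + 63
216 = 3*63 + 27
63 = 2*27 + 9
27 = 3*9 + 0
gcd = 9 and 9 | 585486, so solutions exist. Divide through by 9: 55063x ≡ 65054 (mod 126720).
Now find 55063⁻¹ mod 126720:
126720 = 2×55063 + 16594
55063 = 3×16594 + 5281
16594 = 3×5281 + 751
5281 = 7×751 + 24
751 = 31×24 + 7
24 = 3×7 + 3
7 = 2×3 + 1
3 = 3×1 + 0
Back-substitute:
1 = 7 − 2·3
1 = −2·24 + 7·7
1 = 7·751 − 219·24
1 = −219·5281 + 1540·751
1 = 1540·16594 − 4839·5281
1 = −4839·55063 + 16057·16594
1 = 16057·126720 − 36953·55063
So 55063·(-36953) ≡ 1 (mod 126720), i.e. 55063⁻¹ ≡ 89767.
Then x ≡ 89767·65054 ≡ 64658 (mod 126720); the smallest non-negative solution is x = 64658.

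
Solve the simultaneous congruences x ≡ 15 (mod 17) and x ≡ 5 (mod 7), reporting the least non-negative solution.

Write x = 15 + 17·k. Then 17·k ≡ 5 − 15 ≡ 4 (mod 7).
Need 17⁻¹ mod 7. Extended Euclid on (7, 3):
7 = 2·3 + 1
3 = 3·1 + 0
Back-substitute:
1 = 7 − 2·3
17⁻¹ ≡ 5 (mod 7), so k ≡ 5·4 ≡ 6 (mod 7).
x = 15 + 17·6 = 117.

117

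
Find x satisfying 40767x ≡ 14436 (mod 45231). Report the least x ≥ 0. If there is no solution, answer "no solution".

First find gcd(40767, 45231):
45231 = 1·40767 + 4464
40767 = 9·4464 + 591
4464 = 7·591 + 327
591 = 1·327 + 264
327 = 1·264 + 63
264 = 4·63 + 12
63 = 5·12 + 3
12 = 4·3 + 0
gcd = 3 and 3 | 14436, so solutions exist. Divide through by 3: 13589x ≡ 4812 (mod 15077).
Now find 13589⁻¹ mod 15077:
15077 = 1·13589 + 1488
13589 = 9·1488 + 197
1488 = 7·197 + 109
197 = 1·109 + 88
109 = 1·88 + 21
88 = 4·21 + 4
21 = 5·4 + 1
4 = 4·1 + 0
Back-substitute:
1 = 21 − 5·4
1 = −5·88 + 21·21
1 = 21·109 − 26·88
1 = −26·197 + 47·109
1 = 47·1488 − 355·197
1 = −355·13589 + 3242·1488
1 = 3242·15077 − 3597·13589
So 13589·(-3597) ≡ 1 (mod 15077), i.e. 13589⁻¹ ≡ 11480.
Then x ≡ 11480·4812 ≡ 14709 (mod 15077); the smallest non-negative solution is x = 14709.

14709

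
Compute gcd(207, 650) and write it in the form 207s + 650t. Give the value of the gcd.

Repeated division:
650 = 3·207 + 29
207 = 7·29 + 4
29 = 7·4 + 1
4 = 4·1 + 0
gcd(207, 650) = 1.
Working backward:
1 = 29 − 7·4
1 = −7·207 + 50·29
1 = 50·650 − 157·207
So 1 = (50)·650 + (-157)·207.

1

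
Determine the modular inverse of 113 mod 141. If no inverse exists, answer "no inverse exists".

5

Run Euclid on (141, 113):
141 = 1·113 + 28
113 = 4·28 + 1
28 = 28·1 + 0
Since gcd(113, 141) = 1, back-substitute to write 1 as a combination:
1 = 113 − 4·28
1 = −4·141 + 5·113
So 113·5 ≡ 1 (mod 141).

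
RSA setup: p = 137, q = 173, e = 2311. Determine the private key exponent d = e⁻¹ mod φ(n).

19991

φ(n) = (p−1)(q−1) = 136·172 = 23392.
Need d with 2311·d ≡ 1 (mod 23392). Apply the extended Euclidean algorithm:
23392 = 10×2311 + 282
2311 = 8×282 + 55
282 = 5×55 + 7
55 = 7×7 + 6
7 = 1×6 + 1
6 = 6×1 + 0
Back-substitute:
1 = 7 − 6
1 = −55 + 8·7
1 = 8·282 − 41·55
1 = −41·2311 + 336·282
1 = 336·23392 − 3401·2311
So 2311·(-3401) ≡ 1 (mod 23392), hence d ≡ -3401 ≡ 19991 (mod 23392).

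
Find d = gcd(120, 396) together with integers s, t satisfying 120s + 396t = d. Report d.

Apply Euclid's algorithm to 396 and 120:
396 = 3*120 + 36
120 = 3*36 + 12
36 = 3*12 + 0
gcd(120, 396) = 12.
Back-substituting:
12 = 120 − 3·36
12 = −3·396 + 10·120
So 12 = (-3)·396 + (10)·120.

12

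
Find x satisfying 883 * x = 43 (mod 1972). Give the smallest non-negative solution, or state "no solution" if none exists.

909

First find gcd(883, 1972):
1972 = 2·883 + 206
883 = 4·206 + 59
206 = 3·59 + 29
59 = 2·29 + 1
29 = 29·1 + 0
gcd = 1, so a unique solution mod 1972 exists.
Back-substitute for the Bézout coefficients:
1 = 59 − 2·29
1 = −2·206 + 7·59
1 = 7·883 − 30·206
1 = −30·1972 + 67·883
So 883·(67) ≡ 1 (mod 1972), giving 883⁻¹ ≡ 67.
x ≡ 883⁻¹·43 ≡ 67·43 ≡ 909 (mod 1972).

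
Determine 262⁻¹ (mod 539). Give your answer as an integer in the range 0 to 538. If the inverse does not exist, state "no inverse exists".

467

gcd(539, 262) by repeated division:
539 = 2×262 + 15
262 = 17×15 + 7
15 = 2×7 + 1
7 = 7×1 + 0
The gcd is 1. Working backward:
1 = 15 − 2·7
1 = −2·262 + 35·15
1 = 35·539 − 72·262
Thus 262·(-72) ≡ 1 (mod 539); reducing, -72 mod 539 = 467.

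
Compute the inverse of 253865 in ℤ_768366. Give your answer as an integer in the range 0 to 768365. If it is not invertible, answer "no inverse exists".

Extended Euclidean algorithm:
768366 = 3*253865 + 6771
253865 = 37*6771 + 3338
6771 = 2*3338 + 95
3338 = 35*95 + 13
95 = 7*13 + 4
13 = 3*4 + 1
4 = 4*1 + 0
Since gcd(253865, 768366) = 1, back-substitute to write 1 as a combination:
1 = 13 − 3·4
1 = −3·95 + 22·13
1 = 22·3338 − 773·95
1 = −773·6771 + 1568·3338
1 = 1568·253865 − 58789·6771
1 = −58789·768366 + 177935·253865
So 253865·177935 ≡ 1 (mod 768366).

177935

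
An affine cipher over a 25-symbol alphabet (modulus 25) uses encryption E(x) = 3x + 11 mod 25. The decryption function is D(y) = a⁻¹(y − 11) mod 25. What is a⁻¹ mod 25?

gcd(25, 3) by repeated division:
25 = 8·3 + 1
3 = 3·1 + 0
Since gcd(3, 25) = 1, back-substitute to write 1 as a combination:
1 = 25 − 8·3
Thus 3·(-8) ≡ 1 (mod 25); reducing, -8 mod 25 = 17.

17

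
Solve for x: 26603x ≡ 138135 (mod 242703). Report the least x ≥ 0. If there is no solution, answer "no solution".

191427

First find gcd(26603, 242703):
242703 = 9×26603 + 3276
26603 = 8×3276 + 395
3276 = 8×395 + 116
395 = 3×116 + 47
116 = 2×47 + 22
47 = 2×22 + 3
22 = 7×3 + 1
3 = 3×1 + 0
gcd = 1, so a unique solution mod 242703 exists.
Back-substitute for the Bézout coefficients:
1 = 22 − 7·3
1 = −7·47 + 15·22
1 = 15·116 − 37·47
1 = −37·395 + 126·116
1 = 126·3276 − 1045·395
1 = −1045·26603 + 8486·3276
1 = 8486·242703 − 77419·26603
So 26603·(-77419) ≡ 1 (mod 242703), giving 26603⁻¹ ≡ 165284.
x ≡ 26603⁻¹·138135 ≡ 165284·138135 ≡ 191427 (mod 242703).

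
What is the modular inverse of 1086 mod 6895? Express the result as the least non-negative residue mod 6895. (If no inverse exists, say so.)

Extended Euclidean algorithm:
6895 = 6·1086 + 379
1086 = 2·379 + 328
379 = 1·328 + 51
328 = 6·51 + 22
51 = 2·22 + 7
22 = 3·7 + 1
7 = 7·1 + 0
gcd = 1, so the inverse exists. Back-substitute:
1 = 22 − 3·7
1 = −3·51 + 7·22
1 = 7·328 − 45·51
1 = −45·379 + 52·328
1 = 52·1086 − 149·379
1 = −149·6895 + 946·1086
So 1086·946 ≡ 1 (mod 6895).

946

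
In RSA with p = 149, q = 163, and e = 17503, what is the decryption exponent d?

φ(n) = (p−1)(q−1) = 148·162 = 23976.
Need d with 17503·d ≡ 1 (mod 23976). Apply the extended Euclidean algorithm:
23976 = 1×17503 + 6473
17503 = 2×6473 + 4557
6473 = 1×4557 + 1916
4557 = 2×1916 + 725
1916 = 2×725 + 466
725 = 1×466 + 259
466 = 1×259 + 207
259 = 1×207 + 52
207 = 3×52 + 51
52 = 1×51 + 1
51 = 51×1 + 0
Back-substitute:
1 = 52 − 51
1 = −207 + 4·52
1 = 4·259 − 5·207
1 = −5·466 + 9·259
1 = 9·725 − 14·466
1 = −14·1916 + 37·725
1 = 37·4557 − 88·1916
1 = −88·6473 + 125·4557
1 = 125·17503 − 338·6473
1 = −338·23976 + 463·17503
So 17503·463 ≡ 1 (mod 23976), hence d = 463.

463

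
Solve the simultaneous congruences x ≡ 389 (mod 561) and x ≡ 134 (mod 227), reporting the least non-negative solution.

Write x = 389 + 561·k. Then 561·k ≡ 134 − 389 ≡ 199 (mod 227).
Need 561⁻¹ mod 227. Extended Euclid on (227, 107):
227 = 2*107 + 13
107 = 8*13 + 3
13 = 4*3 + 1
3 = 3*1 + 0
Back-substitute:
1 = 13 − 4·3
1 = −4·107 + 33·13
1 = 33·227 − 70·107
561⁻¹ ≡ 157 (mod 227), so k ≡ 157·199 ≡ 144 (mod 227).
x = 389 + 561·144 = 81173.

81173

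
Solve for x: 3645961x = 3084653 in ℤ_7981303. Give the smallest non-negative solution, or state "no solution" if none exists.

First find gcd(3645961, 7981303):
7981303 = 2×3645961 + 689381
3645961 = 5×689381 + 199056
689381 = 3×199056 + 92213
199056 = 2×92213 + 14630
92213 = 6×14630 + 4433
14630 = 3×4433 + 1331
4433 = 3×1331 + 440
1331 = 3×440 + 11
440 = 40×11 + 0
gcd = 11 and 11 | 3084653, so solutions exist. Divide through by 11: 331451x ≡ 280423 (mod 725573).
Now find 331451⁻¹ mod 725573:
725573 = 2*331451 + 62671
331451 = 5*62671 + 18096
62671 = 3*18096 + 8383
18096 = 2*8383 + 1330
8383 = 6*1330 + 403
1330 = 3*403 + 121
403 = 3*121 + 40
121 = 3*40 + 1
40 = 40*1 + 0
Back-substitute:
1 = 121 − 3·40
1 = −3·403 + 10·121
1 = 10·1330 − 33·403
1 = −33·8383 + 208·1330
1 = 208·18096 − 449·8383
1 = −449·62671 + 1555·18096
1 = 1555·331451 − 8224·62671
1 = −8224·725573 + 18003·331451
So 331451⁻¹ ≡ 18003 (mod 725573).
Then x ≡ 18003·280423 ≡ 643908 (mod 725573); the smallest non-negative solution is x = 643908.

643908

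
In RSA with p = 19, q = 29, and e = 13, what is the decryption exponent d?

349

φ(n) = (p−1)(q−1) = 18·28 = 504.
Need d with 13·d ≡ 1 (mod 504). Apply the extended Euclidean algorithm:
504 = 38×13 + 10
13 = 1×10 + 3
10 = 3×3 + 1
3 = 3×1 + 0
Back-substitute:
1 = 10 − 3·3
1 = −3·13 + 4·10
1 = 4·504 − 155·13
So 13·(-155) ≡ 1 (mod 504), hence d ≡ -155 ≡ 349 (mod 504).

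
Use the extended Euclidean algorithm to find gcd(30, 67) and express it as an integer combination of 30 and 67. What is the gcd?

Repeated division:
67 = 2·30 + 7
30 = 4·7 + 2
7 = 3·2 + 1
2 = 2·1 + 0
gcd(30, 67) = 1.
Express as a combination:
1 = 7 − 3·2
1 = −3·30 + 13·7
1 = 13·67 − 29·30
So 1 = (13)·67 + (-29)·30.

1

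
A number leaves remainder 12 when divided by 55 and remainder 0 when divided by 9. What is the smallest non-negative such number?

Write x = 12 + 55·k. Then 55·k ≡ 0 − 12 ≡ 6 (mod 9).
Need 55⁻¹ mod 9. Extended Euclid on (9, 1):
9 = 9×1 + 0
55⁻¹ ≡ 1 (mod 9), so k ≡ 1·6 ≡ 6 (mod 9).
x = 12 + 55·6 = 342.

342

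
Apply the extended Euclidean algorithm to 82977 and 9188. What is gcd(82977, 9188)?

1

Euclidean algorithm:
82977 = 9×9188 + 285
9188 = 32×285 + 68
285 = 4×68 + 13
68 = 5×13 + 3
13 = 4×3 + 1
3 = 3×1 + 0
gcd(82977, 9188) = 1.
Back-substituting:
1 = 13 − 4·3
1 = −4·68 + 21·13
1 = 21·285 − 88·68
1 = −88·9188 + 2837·285
1 = 2837·82977 − 25621·9188
So 1 = (2837)·82977 + (-25621)·9188.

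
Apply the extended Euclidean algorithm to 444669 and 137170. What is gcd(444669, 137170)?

Repeated division:
444669 = 3*137170 + 33159
137170 = 4*33159 + 4534
33159 = 7*4534 + 1421
4534 = 3*1421 + 271
1421 = 5*271 + 66
271 = 4*66 + 7
66 = 9*7 + 3
7 = 2*3 + 1
3 = 3*1 + 0
gcd(444669, 137170) = 1.
Back-substituting:
1 = 7 − 2·3
1 = −2·66 + 19·7
1 = 19·271 − 78·66
1 = −78·1421 + 409·271
1 = 409·4534 − 1305·1421
1 = −1305·33159 + 9544·4534
1 = 9544·137170 − 39481·33159
1 = −39481·444669 + 127987·137170
So 1 = (-39481)·444669 + (127987)·137170.

1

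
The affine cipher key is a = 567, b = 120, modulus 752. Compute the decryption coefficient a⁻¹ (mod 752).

439

gcd(752, 567) by repeated division:
752 = 1*567 + 185
567 = 3*185 + 12
185 = 15*12 + 5
12 = 2*5 + 2
5 = 2*2 + 1
2 = 2*1 + 0
Since gcd(567, 752) = 1, back-substitute to write 1 as a combination:
1 = 5 − 2·2
1 = −2·12 + 5·5
1 = 5·185 − 77·12
1 = −77·567 + 236·185
1 = 236·752 − 313·567
Thus 567·(-313) ≡ 1 (mod 752); reducing, -313 mod 752 = 439.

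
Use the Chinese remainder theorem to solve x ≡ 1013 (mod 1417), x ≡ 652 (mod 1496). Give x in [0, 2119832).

Write x = 1013 + 1417·k. Then 1417·k ≡ 652 − 1013 ≡ 1135 (mod 1496).
Need 1417⁻¹ mod 1496. Extended Euclid on (1496, 1417):
1496 = 1*1417 + 79
1417 = 17*79 + 74
79 = 1*74 + 5
74 = 14*5 + 4
5 = 1*4 + 1
4 = 4*1 + 0
Back-substitute:
1 = 5 − 4
1 = −74 + 15·5
1 = 15·79 − 16·74
1 = −16·1417 + 287·79
1 = 287·1496 − 303·1417
1417⁻¹ ≡ 1193 (mod 1496), so k ≡ 1193·1135 ≡ 175 (mod 1496).
x = 1013 + 1417·175 = 248988.

248988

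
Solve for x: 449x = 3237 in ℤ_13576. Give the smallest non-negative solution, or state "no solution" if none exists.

1005

First find gcd(449, 13576):
13576 = 30*449 + 106
449 = 4*106 + 25
106 = 4*25 + 6
25 = 4*6 + 1
6 = 6*1 + 0
gcd = 1, so a unique solution mod 13576 exists.
Back-substitute for the Bézout coefficients:
1 = 25 − 4·6
1 = −4·106 + 17·25
1 = 17·449 − 72·106
1 = −72·13576 + 2177·449
So 449·(2177) ≡ 1 (mod 13576), giving 449⁻¹ ≡ 2177.
x ≡ 449⁻¹·3237 ≡ 2177·3237 ≡ 1005 (mod 13576).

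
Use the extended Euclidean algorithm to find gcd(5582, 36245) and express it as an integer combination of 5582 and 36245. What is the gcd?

1

Apply Euclid's algorithm to 36245 and 5582:
36245 = 6×5582 + 2753
5582 = 2×2753 + 76
2753 = 36×76 + 17
76 = 4×17 + 8
17 = 2×8 + 1
8 = 8×1 + 0
gcd(5582, 36245) = 1.
Working backward:
1 = 17 − 2·8
1 = −2·76 + 9·17
1 = 9·2753 − 326·76
1 = −326·5582 + 661·2753
1 = 661·36245 − 4292·5582
So 1 = (661)·36245 + (-4292)·5582.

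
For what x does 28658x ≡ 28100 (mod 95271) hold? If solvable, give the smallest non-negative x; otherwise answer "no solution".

First find gcd(28658, 95271):
95271 = 3·28658 + 9297
28658 = 3·9297 + 767
9297 = 12·767 + 93
767 = 8·93 + 23
93 = 4·23 + 1
23 = 23·1 + 0
gcd = 1, so a unique solution mod 95271 exists.
Back-substitute for the Bézout coefficients:
1 = 93 − 4·23
1 = −4·767 + 33·93
1 = 33·9297 − 400·767
1 = −400·28658 + 1233·9297
1 = 1233·95271 − 4099·28658
So 28658·(-4099) ≡ 1 (mod 95271), giving 28658⁻¹ ≡ 91172.
x ≡ 28658⁻¹·28100 ≡ 91172·28100 ≡ 739 (mod 95271).

739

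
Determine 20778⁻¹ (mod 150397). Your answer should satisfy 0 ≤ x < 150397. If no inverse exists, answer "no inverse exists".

gcd(150397, 20778) by repeated division:
150397 = 7*20778 + 4951
20778 = 4*4951 + 974
4951 = 5*974 + 81
974 = 12*81 + 2
81 = 40*2 + 1
2 = 2*1 + 0
Since gcd(20778, 150397) = 1, back-substitute to write 1 as a combination:
1 = 81 − 40·2
1 = −40·974 + 481·81
1 = 481·4951 − 2445·974
1 = −2445·20778 + 10261·4951
1 = 10261·150397 − 74272·20778
Hence 20778⁻¹ ≡ -74272 ≡ 76125 (mod 150397).

76125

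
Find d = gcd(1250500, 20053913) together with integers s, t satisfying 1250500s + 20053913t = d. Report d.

Apply Euclid's algorithm to 20053913 and 1250500:
20053913 = 16×1250500 + 45913
1250500 = 27×45913 + 10849
45913 = 4×10849 + 2517
10849 = 4×2517 + 781
2517 = 3×781 + 174
781 = 4×174 + 85
174 = 2×85 + 4
85 = 21×4 + 1
4 = 4×1 + 0
gcd(1250500, 20053913) = 1.
Back-substituting:
1 = 85 − 21·4
1 = −21·174 + 43·85
1 = 43·781 − 193·174
1 = −193·2517 + 622·781
1 = 622·10849 − 2681·2517
1 = −2681·45913 + 11346·10849
1 = 11346·1250500 − 309023·45913
1 = −309023·20053913 + 4955714·1250500
So 1 = (-309023)·20053913 + (4955714)·1250500.

1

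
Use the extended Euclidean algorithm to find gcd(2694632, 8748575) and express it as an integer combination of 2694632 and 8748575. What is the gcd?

1

Euclidean algorithm:
8748575 = 3×2694632 + 664679
2694632 = 4×664679 + 35916
664679 = 18×35916 + 18191
35916 = 1×18191 + 17725
18191 = 1×17725 + 466
17725 = 38×466 + 17
466 = 27×17 + 7
17 = 2×7 + 3
7 = 2×3 + 1
3 = 3×1 + 0
gcd(2694632, 8748575) = 1.
Back-substituting:
1 = 7 − 2·3
1 = −2·17 + 5·7
1 = 5·466 − 137·17
1 = −137·17725 + 5211·466
1 = 5211·18191 − 5348·17725
1 = −5348·35916 + 10559·18191
1 = 10559·664679 − 195410·35916
1 = −195410·2694632 + 792199·664679
1 = 792199·8748575 − 2572007·2694632
So 1 = (792199)·8748575 + (-2572007)·2694632.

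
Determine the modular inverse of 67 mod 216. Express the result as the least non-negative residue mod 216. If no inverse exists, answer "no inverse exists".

187

gcd(216, 67) by repeated division:
216 = 3*67 + 15
67 = 4*15 + 7
15 = 2*7 + 1
7 = 7*1 + 0
The gcd is 1. Working backward:
1 = 15 − 2·7
1 = −2·67 + 9·15
1 = 9·216 − 29·67
So 67·(-29) ≡ 1 (mod 216), and -29 ≡ 187 (mod 216).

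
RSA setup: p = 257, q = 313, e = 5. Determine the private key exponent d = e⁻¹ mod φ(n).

31949

φ(n) = (p−1)(q−1) = 256·312 = 79872.
Need d with 5·d ≡ 1 (mod 79872). Apply the extended Euclidean algorithm:
79872 = 15974·5 + 2
5 = 2·2 + 1
2 = 2·1 + 0
Back-substitute:
1 = 5 − 2·2
1 = −2·79872 + 31949·5
So 5·31949 ≡ 1 (mod 79872), hence d = 31949.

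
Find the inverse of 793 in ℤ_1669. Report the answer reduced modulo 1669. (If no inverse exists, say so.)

gcd(1669, 793) by repeated division:
1669 = 2*793 + 83
793 = 9*83 + 46
83 = 1*46 + 37
46 = 1*37 + 9
37 = 4*9 + 1
9 = 9*1 + 0
gcd = 1, so the inverse exists. Back-substitute:
1 = 37 − 4·9
1 = −4·46 + 5·37
1 = 5·83 − 9·46
1 = −9·793 + 86·83
1 = 86·1669 − 181·793
Thus 793·(-181) ≡ 1 (mod 1669); reducing, -181 mod 1669 = 1488.

1488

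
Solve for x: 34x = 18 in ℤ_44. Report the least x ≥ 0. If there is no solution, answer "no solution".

7

First find gcd(34, 44):
44 = 1*34 + 10
34 = 3*10 + 4
10 = 2*4 + 2
4 = 2*2 + 0
gcd = 2 and 2 | 18, so solutions exist. Divide through by 2: 17x ≡ 9 (mod 22).
Now find 17⁻¹ mod 22:
22 = 1*17 + 5
17 = 3*5 + 2
5 = 2*2 + 1
2 = 2*1 + 0
Back-substitute:
1 = 5 − 2·2
1 = −2·17 + 7·5
1 = 7·22 − 9·17
So 17·(-9) ≡ 1 (mod 22), i.e. 17⁻¹ ≡ 13.
Then x ≡ 13·9 ≡ 7 (mod 22); the smallest non-negative solution is x = 7.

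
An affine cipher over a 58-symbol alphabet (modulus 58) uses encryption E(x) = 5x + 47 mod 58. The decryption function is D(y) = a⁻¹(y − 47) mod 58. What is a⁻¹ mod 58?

Run Euclid on (58, 5):
58 = 11×5 + 3
5 = 1×3 + 2
3 = 1×2 + 1
2 = 2×1 + 0
gcd = 1, so the inverse exists. Back-substitute:
1 = 3 − 2
1 = −5 + 2·3
1 = 2·58 − 23·5
So 5·(-23) ≡ 1 (mod 58), and -23 ≡ 35 (mod 58).

35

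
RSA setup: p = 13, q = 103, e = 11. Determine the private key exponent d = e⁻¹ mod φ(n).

φ(n) = (p−1)(q−1) = 12·102 = 1224.
Need d with 11·d ≡ 1 (mod 1224). Apply the extended Euclidean algorithm:
1224 = 111*11 + 3
11 = 3*3 + 2
3 = 1*2 + 1
2 = 2*1 + 0
Back-substitute:
1 = 3 − 2
1 = −11 + 4·3
1 = 4·1224 − 445·11
So 11·(-445) ≡ 1 (mod 1224), hence d ≡ -445 ≡ 779 (mod 1224).

779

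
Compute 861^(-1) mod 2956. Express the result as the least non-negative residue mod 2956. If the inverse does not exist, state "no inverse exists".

2005

gcd(2956, 861) by repeated division:
2956 = 3·861 + 373
861 = 2·373 + 115
373 = 3·115 + 28
115 = 4·28 + 3
28 = 9·3 + 1
3 = 3·1 + 0
gcd = 1, so the inverse exists. Back-substitute:
1 = 28 − 9·3
1 = −9·115 + 37·28
1 = 37·373 − 120·115
1 = −120·861 + 277·373
1 = 277·2956 − 951·861
Hence 861⁻¹ ≡ -951 ≡ 2005 (mod 2956).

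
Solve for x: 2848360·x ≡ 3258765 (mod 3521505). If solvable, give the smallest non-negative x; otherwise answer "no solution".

First find gcd(2848360, 3521505):
3521505 = 1·2848360 + 673145
2848360 = 4·673145 + 155780
673145 = 4·155780 + 50025
155780 = 3·50025 + 5705
50025 = 8·5705 + 4385
5705 = 1·4385 + 1320
4385 = 3·1320 + 425
1320 = 3·425 + 45
425 = 9·45 + 20
45 = 2·20 + 5
20 = 4·5 + 0
gcd = 5 and 5 | 3258765, so solutions exist. Divide through by 5: 569672x ≡ 651753 (mod 704301).
Now find 569672⁻¹ mod 704301:
704301 = 1×569672 + 134629
569672 = 4×134629 + 31156
134629 = 4×31156 + 10005
31156 = 3×10005 + 1141
10005 = 8×1141 + 877
1141 = 1×877 + 264
877 = 3×264 + 85
264 = 3×85 + 9
85 = 9×9 + 4
9 = 2×4 + 1
4 = 4×1 + 0
Back-substitute:
1 = 9 − 2·4
1 = −2·85 + 19·9
1 = 19·264 − 59·85
1 = −59·877 + 196·264
1 = 196·1141 − 255·877
1 = −255·10005 + 2236·1141
1 = 2236·31156 − 6963·10005
1 = −6963·134629 + 30088·31156
1 = 30088·569672 − 127315·134629
1 = −127315·704301 + 157403·569672
So 569672⁻¹ ≡ 157403 (mod 704301).
Then x ≡ 157403·651753 ≡ 98100 (mod 704301); the smallest non-negative solution is x = 98100.

98100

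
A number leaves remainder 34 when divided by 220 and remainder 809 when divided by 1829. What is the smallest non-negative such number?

Write x = 34 + 220·k. Then 220·k ≡ 809 − 34 ≡ 775 (mod 1829).
Need 220⁻¹ mod 1829. Extended Euclid on (1829, 220):
1829 = 8×220 + 69
220 = 3×69 + 13
69 = 5×13 + 4
13 = 3×4 + 1
4 = 4×1 + 0
Back-substitute:
1 = 13 − 3·4
1 = −3·69 + 16·13
1 = 16·220 − 51·69
1 = −51·1829 + 424·220
220⁻¹ ≡ 424 (mod 1829), so k ≡ 424·775 ≡ 1209 (mod 1829).
x = 34 + 220·1209 = 266014.

266014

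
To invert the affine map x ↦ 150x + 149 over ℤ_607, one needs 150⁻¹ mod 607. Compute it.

Run Euclid on (607, 150):
607 = 4·150 + 7
150 = 21·7 + 3
7 = 2·3 + 1
3 = 3·1 + 0
The gcd is 1. Working backward:
1 = 7 − 2·3
1 = −2·150 + 43·7
1 = 43·607 − 174·150
So 150·(-174) ≡ 1 (mod 607), and -174 ≡ 433 (mod 607).

433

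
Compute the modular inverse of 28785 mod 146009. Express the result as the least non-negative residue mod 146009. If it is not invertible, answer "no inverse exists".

Apply the Euclidean algorithm to 146009 and 28785:
146009 = 5×28785 + 2084
28785 = 13×2084 + 1693
2084 = 1×1693 + 391
1693 = 4×391 + 129
391 = 3×129 + 4
129 = 32×4 + 1
4 = 4×1 + 0
gcd = 1, so the inverse exists. Back-substitute:
1 = 129 − 32·4
1 = −32·391 + 97·129
1 = 97·1693 − 420·391
1 = −420·2084 + 517·1693
1 = 517·28785 − 7141·2084
1 = −7141·146009 + 36222·28785
So 28785·36222 ≡ 1 (mod 146009).

36222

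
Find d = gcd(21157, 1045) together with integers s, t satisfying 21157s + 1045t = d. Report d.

Euclidean algorithm:
21157 = 20·1045 + 257
1045 = 4·257 + 17
257 = 15·17 + 2
17 = 8·2 + 1
2 = 2·1 + 0
gcd(21157, 1045) = 1.
Back-substituting:
1 = 17 − 8·2
1 = −8·257 + 121·17
1 = 121·1045 − 492·257
1 = −492·21157 + 9961·1045
So 1 = (-492)·21157 + (9961)·1045.

1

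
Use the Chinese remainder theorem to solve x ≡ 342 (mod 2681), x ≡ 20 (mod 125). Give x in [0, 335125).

Write x = 342 + 2681·k. Then 2681·k ≡ 20 − 342 ≡ 53 (mod 125).
Need 2681⁻¹ mod 125. Extended Euclid on (125, 56):
125 = 2·56 + 13
56 = 4·13 + 4
13 = 3·4 + 1
4 = 4·1 + 0
Back-substitute:
1 = 13 − 3·4
1 = −3·56 + 13·13
1 = 13·125 − 29·56
2681⁻¹ ≡ 96 (mod 125), so k ≡ 96·53 ≡ 88 (mod 125).
x = 342 + 2681·88 = 236270.

236270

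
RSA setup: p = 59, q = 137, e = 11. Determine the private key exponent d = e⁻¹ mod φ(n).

φ(n) = (p−1)(q−1) = 58·136 = 7888.
Need d with 11·d ≡ 1 (mod 7888). Apply the extended Euclidean algorithm:
7888 = 717×11 + 1
11 = 11×1 + 0
Back-substitute:
1 = 7888 − 717·11
So 11·(-717) ≡ 1 (mod 7888), hence d ≡ -717 ≡ 7171 (mod 7888).

7171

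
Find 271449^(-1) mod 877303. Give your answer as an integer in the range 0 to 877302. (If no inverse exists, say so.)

203579

gcd(877303, 271449) by repeated division:
877303 = 3×271449 + 62956
271449 = 4×62956 + 19625
62956 = 3×19625 + 4081
19625 = 4×4081 + 3301
4081 = 1×3301 + 780
3301 = 4×780 + 181
780 = 4×181 + 56
181 = 3×56 + 13
56 = 4×13 + 4
13 = 3×4 + 1
4 = 4×1 + 0
The gcd is 1. Working backward:
1 = 13 − 3·4
1 = −3·56 + 13·13
1 = 13·181 − 42·56
1 = −42·780 + 181·181
1 = 181·3301 − 766·780
1 = −766·4081 + 947·3301
1 = 947·19625 − 4554·4081
1 = −4554·62956 + 14609·19625
1 = 14609·271449 − 62990·62956
1 = −62990·877303 + 203579·271449
So 271449·203579 ≡ 1 (mod 877303).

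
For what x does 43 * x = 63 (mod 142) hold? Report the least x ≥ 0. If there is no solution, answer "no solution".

51

First find gcd(43, 142):
142 = 3*43 + 13
43 = 3*13 + 4
13 = 3*4 + 1
4 = 4*1 + 0
gcd = 1, so a unique solution mod 142 exists.
Back-substitute for the Bézout coefficients:
1 = 13 − 3·4
1 = −3·43 + 10·13
1 = 10·142 − 33·43
So 43·(-33) ≡ 1 (mod 142), giving 43⁻¹ ≡ 109.
x ≡ 43⁻¹·63 ≡ 109·63 ≡ 51 (mod 142).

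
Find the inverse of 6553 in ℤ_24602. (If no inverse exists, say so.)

23731

Apply the Euclidean algorithm to 24602 and 6553:
24602 = 3×6553 + 4943
6553 = 1×4943 + 1610
4943 = 3×1610 + 113
1610 = 14×113 + 28
113 = 4×28 + 1
28 = 28×1 + 0
Since gcd(6553, 24602) = 1, back-substitute to write 1 as a combination:
1 = 113 − 4·28
1 = −4·1610 + 57·113
1 = 57·4943 − 175·1610
1 = −175·6553 + 232·4943
1 = 232·24602 − 871·6553
So 6553·(-871) ≡ 1 (mod 24602), and -871 ≡ 23731 (mod 24602).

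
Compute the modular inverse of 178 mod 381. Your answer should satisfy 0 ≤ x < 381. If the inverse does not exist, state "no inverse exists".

Extended Euclidean algorithm:
381 = 2×178 + 25
178 = 7×25 + 3
25 = 8×3 + 1
3 = 3×1 + 0
gcd = 1, so the inverse exists. Back-substitute:
1 = 25 − 8·3
1 = −8·178 + 57·25
1 = 57·381 − 122·178
Hence 178⁻¹ ≡ -122 ≡ 259 (mod 381).

259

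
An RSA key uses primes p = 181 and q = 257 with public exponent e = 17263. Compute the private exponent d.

φ(n) = (p−1)(q−1) = 180·256 = 46080.
Need d with 17263·d ≡ 1 (mod 46080). Apply the extended Euclidean algorithm:
46080 = 2×17263 + 11554
17263 = 1×11554 + 5709
11554 = 2×5709 + 136
5709 = 41×136 + 133
136 = 1×133 + 3
133 = 44×3 + 1
3 = 3×1 + 0
Back-substitute:
1 = 133 − 44·3
1 = −44·136 + 45·133
1 = 45·5709 − 1889·136
1 = −1889·11554 + 3823·5709
1 = 3823·17263 − 5712·11554
1 = −5712·46080 + 15247·17263
So 17263·15247 ≡ 1 (mod 46080), hence d = 15247.

15247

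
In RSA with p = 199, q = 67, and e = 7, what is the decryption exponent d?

1867

φ(n) = (p−1)(q−1) = 198·66 = 13068.
Need d with 7·d ≡ 1 (mod 13068). Apply the extended Euclidean algorithm:
13068 = 1866*7 + 6
7 = 1*6 + 1
6 = 6*1 + 0
Back-substitute:
1 = 7 − 6
1 = −13068 + 1867·7
So 7·1867 ≡ 1 (mod 13068), hence d = 1867.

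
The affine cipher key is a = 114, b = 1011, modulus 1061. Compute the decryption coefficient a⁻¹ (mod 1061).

121

gcd(1061, 114) by repeated division:
1061 = 9·114 + 35
114 = 3·35 + 9
35 = 3·9 + 8
9 = 1·8 + 1
8 = 8·1 + 0
gcd = 1, so the inverse exists. Back-substitute:
1 = 9 − 8
1 = −35 + 4·9
1 = 4·114 − 13·35
1 = −13·1061 + 121·114
So 114·121 ≡ 1 (mod 1061).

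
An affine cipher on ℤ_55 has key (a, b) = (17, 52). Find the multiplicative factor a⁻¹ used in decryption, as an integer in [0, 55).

13

Run Euclid on (55, 17):
55 = 3·17 + 4
17 = 4·4 + 1
4 = 4·1 + 0
Since gcd(17, 55) = 1, back-substitute to write 1 as a combination:
1 = 17 − 4·4
1 = −4·55 + 13·17
So 17·13 ≡ 1 (mod 55).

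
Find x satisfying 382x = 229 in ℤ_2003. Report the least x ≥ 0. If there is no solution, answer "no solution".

First find gcd(382, 2003):
2003 = 5×382 + 93
382 = 4×93 + 10
93 = 9×10 + 3
10 = 3×3 + 1
3 = 3×1 + 0
gcd = 1, so a unique solution mod 2003 exists.
Back-substitute for the Bézout coefficients:
1 = 10 − 3·3
1 = −3·93 + 28·10
1 = 28·382 − 115·93
1 = −115·2003 + 603·382
So 382·(603) ≡ 1 (mod 2003), giving 382⁻¹ ≡ 603.
x ≡ 382⁻¹·229 ≡ 603·229 ≡ 1883 (mod 2003).

1883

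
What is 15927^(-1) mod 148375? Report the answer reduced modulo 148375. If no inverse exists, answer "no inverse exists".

Run Euclid on (148375, 15927):
148375 = 9·15927 + 5032
15927 = 3·5032 + 831
5032 = 6·831 + 46
831 = 18·46 + 3
46 = 15·3 + 1
3 = 3·1 + 0
gcd = 1, so the inverse exists. Back-substitute:
1 = 46 − 15·3
1 = −15·831 + 271·46
1 = 271·5032 − 1641·831
1 = −1641·15927 + 5194·5032
1 = 5194·148375 − 48387·15927
So 15927·(-48387) ≡ 1 (mod 148375), and -48387 ≡ 99988 (mod 148375).

99988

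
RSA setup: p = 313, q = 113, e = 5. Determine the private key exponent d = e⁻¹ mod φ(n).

φ(n) = (p−1)(q−1) = 312·112 = 34944.
Need d with 5·d ≡ 1 (mod 34944). Apply the extended Euclidean algorithm:
34944 = 6988*5 + 4
5 = 1*4 + 1
4 = 4*1 + 0
Back-substitute:
1 = 5 − 4
1 = −34944 + 6989·5
So 5·6989 ≡ 1 (mod 34944), hence d = 6989.

6989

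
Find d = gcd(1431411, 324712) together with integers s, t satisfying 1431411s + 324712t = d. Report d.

Apply Euclid's algorithm to 1431411 and 324712:
1431411 = 4*324712 + 132563
324712 = 2*132563 + 59586
132563 = 2*59586 + 13391
59586 = 4*13391 + 6022
13391 = 2*6022 + 1347
6022 = 4*1347 + 634
1347 = 2*634 + 79
634 = 8*79 + 2
79 = 39*2 + 1
2 = 2*1 + 0
gcd(1431411, 324712) = 1.
Working backward:
1 = 79 − 39·2
1 = −39·634 + 313·79
1 = 313·1347 − 665·634
1 = −665·6022 + 2973·1347
1 = 2973·13391 − 6611·6022
1 = −6611·59586 + 29417·13391
1 = 29417·132563 − 65445·59586
1 = −65445·324712 + 160307·132563
1 = 160307·1431411 − 706673·324712
So 1 = (160307)·1431411 + (-706673)·324712.

1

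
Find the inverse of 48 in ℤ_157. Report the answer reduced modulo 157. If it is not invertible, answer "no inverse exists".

Apply the Euclidean algorithm to 157 and 48:
157 = 3×48 + 13
48 = 3×13 + 9
13 = 1×9 + 4
9 = 2×4 + 1
4 = 4×1 + 0
Since gcd(48, 157) = 1, back-substitute to write 1 as a combination:
1 = 9 − 2·4
1 = −2·13 + 3·9
1 = 3·48 − 11·13
1 = −11·157 + 36·48
So 48·36 ≡ 1 (mod 157).

36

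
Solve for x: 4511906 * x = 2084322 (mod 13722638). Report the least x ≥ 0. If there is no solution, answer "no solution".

1770504

First find gcd(4511906, 13722638):
13722638 = 3×4511906 + 186920
4511906 = 24×186920 + 25826
186920 = 7×25826 + 6138
25826 = 4×6138 + 1274
6138 = 4×1274 + 1042
1274 = 1×1042 + 232
1042 = 4×232 + 114
232 = 2×114 + 4
114 = 28×4 + 2
4 = 2×2 + 0
gcd = 2 and 2 | 2084322, so solutions exist. Divide through by 2: 2255953x ≡ 1042161 (mod 6861319).
Now find 2255953⁻¹ mod 6861319:
6861319 = 3*2255953 + 93460
2255953 = 24*93460 + 12913
93460 = 7*12913 + 3069
12913 = 4*3069 + 637
3069 = 4*637 + 521
637 = 1*521 + 116
521 = 4*116 + 57
116 = 2*57 + 2
57 = 28*2 + 1
2 = 2*1 + 0
Back-substitute:
1 = 57 − 28·2
1 = −28·116 + 57·57
1 = 57·521 − 256·116
1 = −256·637 + 313·521
1 = 313·3069 − 1508·637
1 = −1508·12913 + 6345·3069
1 = 6345·93460 − 45923·12913
1 = −45923·2255953 + 1108497·93460
1 = 1108497·6861319 − 3371414·2255953
So 2255953·(-3371414) ≡ 1 (mod 6861319), i.e. 2255953⁻¹ ≡ 3489905.
Then x ≡ 3489905·1042161 ≡ 1770504 (mod 6861319); the smallest non-negative solution is x = 1770504.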